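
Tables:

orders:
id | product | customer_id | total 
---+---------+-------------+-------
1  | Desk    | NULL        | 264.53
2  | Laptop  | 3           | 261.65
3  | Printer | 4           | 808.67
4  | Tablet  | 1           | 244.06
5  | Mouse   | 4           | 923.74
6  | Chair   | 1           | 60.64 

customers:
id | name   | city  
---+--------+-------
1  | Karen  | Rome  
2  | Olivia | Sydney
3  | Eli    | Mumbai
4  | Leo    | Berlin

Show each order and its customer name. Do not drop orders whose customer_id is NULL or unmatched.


LEFT JOIN keeps every row from orders (the left table); where customer_id has no match in customers, the customer columns become NULL. Walk through each order:
  - order 1 (Desk): customer_id=NULL, no match -> kept with NULL
  - order 2 (Laptop): customer_id=3 -> matches Eli
  - order 3 (Printer): customer_id=4 -> matches Leo
  - order 4 (Tablet): customer_id=1 -> matches Karen
  - order 5 (Mouse): customer_id=4 -> matches Leo
  - order 6 (Chair): customer_id=1 -> matches Karen
All 6 rows appear; 1 has NULL customer.

SQL:
SELECT a.product, b.name AS customer
FROM orders a
LEFT JOIN customers b ON a.customer_id = b.id

Result:
product | customer
--------+---------
Desk    | NULL    
Laptop  | Eli     
Printer | Leo     
Tablet  | Karen   
Mouse   | Leo     
Chair   | Karen   


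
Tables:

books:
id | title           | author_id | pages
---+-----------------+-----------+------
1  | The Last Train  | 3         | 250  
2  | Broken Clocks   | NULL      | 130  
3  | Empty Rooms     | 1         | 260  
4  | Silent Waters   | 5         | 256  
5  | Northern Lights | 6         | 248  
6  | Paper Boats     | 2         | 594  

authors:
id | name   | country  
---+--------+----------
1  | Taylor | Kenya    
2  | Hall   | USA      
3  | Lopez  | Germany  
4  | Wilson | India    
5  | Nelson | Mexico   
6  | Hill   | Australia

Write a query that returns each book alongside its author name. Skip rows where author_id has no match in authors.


INNER JOIN keeps only books rows whose author_id matches an id in authors. Walk through each book:
  - book 1 (The Last Train): author_id=3 -> matches Lopez
  - book 2 (Broken Clocks): author_id=NULL, no match -> dropped
  - book 3 (Empty Rooms): author_id=1 -> matches Taylor
  - book 4 (Silent Waters): author_id=5 -> matches Nelson
  - book 5 (Northern Lights): author_id=6 -> matches Hill
  - book 6 (Paper Boats): author_id=2 -> matches Hall
So 1 of 6 rows is dropped.

SQL:
SELECT a.title, b.name AS author
FROM books a
INNER JOIN authors b ON a.author_id = b.id

Result:
title           | author
----------------+-------
The Last Train  | Lopez 
Empty Rooms     | Taylor
Silent Waters   | Nelson
Northern Lights | Hill  
Paper Boats     | Hall  


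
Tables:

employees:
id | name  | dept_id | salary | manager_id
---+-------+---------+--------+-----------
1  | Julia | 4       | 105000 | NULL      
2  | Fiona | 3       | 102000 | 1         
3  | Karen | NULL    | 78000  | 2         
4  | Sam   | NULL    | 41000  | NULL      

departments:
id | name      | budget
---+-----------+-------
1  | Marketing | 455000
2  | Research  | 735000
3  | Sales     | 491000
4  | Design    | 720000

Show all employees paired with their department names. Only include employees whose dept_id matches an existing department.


INNER JOIN keeps only employees rows whose dept_id matches an id in departments. Walk through each employee:
  - employee 1 (Julia): dept_id=4 -> matches Design
  - employee 2 (Fiona): dept_id=3 -> matches Sales
  - employee 3 (Karen): dept_id=NULL, no match -> dropped
  - employee 4 (Sam): dept_id=NULL, no match -> dropped
So 2 of 4 rows are dropped.

SQL:
SELECT a.name, b.name AS department
FROM employees a
INNER JOIN departments b ON a.dept_id = b.id

Result:
name  | department
------+-----------
Julia | Design    
Fiona | Sales     


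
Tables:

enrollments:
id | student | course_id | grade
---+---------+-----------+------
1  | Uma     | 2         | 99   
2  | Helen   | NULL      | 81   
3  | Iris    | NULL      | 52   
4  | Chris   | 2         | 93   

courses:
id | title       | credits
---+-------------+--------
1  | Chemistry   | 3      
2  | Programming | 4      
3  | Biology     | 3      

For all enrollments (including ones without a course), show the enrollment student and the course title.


LEFT JOIN keeps every row from enrollments (the left table); where course_id has no match in courses, the course columns become NULL. Walk through each enrollment:
  - enrollment 1 (Uma): course_id=2 -> matches Programming
  - enrollment 2 (Helen): course_id=NULL, no match -> kept with NULL
  - enrollment 3 (Iris): course_id=NULL, no match -> kept with NULL
  - enrollment 4 (Chris): course_id=2 -> matches Programming
All 4 rows appear; 2 have NULL course.

SQL:
SELECT a.student, b.title AS course
FROM enrollments a
LEFT JOIN courses b ON a.course_id = b.id

Result:
student | course     
--------+------------
Uma     | Programming
Helen   | NULL       
Iris    | NULL       
Chris   | Programming


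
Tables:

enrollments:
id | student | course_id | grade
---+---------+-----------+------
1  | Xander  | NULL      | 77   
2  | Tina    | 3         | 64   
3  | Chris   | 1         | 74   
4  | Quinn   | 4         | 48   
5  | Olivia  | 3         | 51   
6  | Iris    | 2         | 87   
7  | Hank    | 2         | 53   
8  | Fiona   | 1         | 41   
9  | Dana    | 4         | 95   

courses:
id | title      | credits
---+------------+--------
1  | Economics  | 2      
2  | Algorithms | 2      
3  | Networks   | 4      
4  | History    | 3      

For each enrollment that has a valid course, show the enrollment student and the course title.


INNER JOIN keeps only enrollments rows whose course_id matches an id in courses. Walk through each enrollment:
  - enrollment 1 (Xander): course_id=NULL, no match -> dropped
  - enrollment 2 (Tina): course_id=3 -> matches Networks
  - enrollment 3 (Chris): course_id=1 -> matches Economics
  - enrollment 4 (Quinn): course_id=4 -> matches History
  - enrollment 5 (Olivia): course_id=3 -> matches Networks
  - enrollment 6 (Iris): course_id=2 -> matches Algorithms
  - enrollment 7 (Hank): course_id=2 -> matches Algorithms
  - enrollment 8 (Fiona): course_id=1 -> matches Economics
  - enrollment 9 (Dana): course_id=4 -> matches History
So 1 of 9 rows is dropped.

SQL:
SELECT a.student, b.title AS course
FROM enrollments a
INNER JOIN courses b ON a.course_id = b.id

Result:
student | course    
--------+-----------
Tina    | Networks  
Chris   | Economics 
Quinn   | History   
Olivia  | Networks  
Iris    | Algorithms
Hank    | Algorithms
Fiona   | Economics 
Dana    | History   


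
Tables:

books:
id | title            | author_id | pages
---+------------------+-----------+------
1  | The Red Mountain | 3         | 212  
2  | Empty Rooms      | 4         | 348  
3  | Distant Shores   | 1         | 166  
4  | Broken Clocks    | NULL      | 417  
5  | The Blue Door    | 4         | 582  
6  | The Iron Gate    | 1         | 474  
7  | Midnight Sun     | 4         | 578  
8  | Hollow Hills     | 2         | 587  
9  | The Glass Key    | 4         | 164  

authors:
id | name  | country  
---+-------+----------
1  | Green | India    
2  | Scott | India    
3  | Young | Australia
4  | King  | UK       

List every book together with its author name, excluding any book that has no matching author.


INNER JOIN keeps only books rows whose author_id matches an id in authors. Walk through each book:
  - book 1 (The Red Mountain): author_id=3 -> matches Young
  - book 2 (Empty Rooms): author_id=4 -> matches King
  - book 3 (Distant Shores): author_id=1 -> matches Green
  - book 4 (Broken Clocks): author_id=NULL, no match -> dropped
  - book 5 (The Blue Door): author_id=4 -> matches King
  - book 6 (The Iron Gate): author_id=1 -> matches Green
  - book 7 (Midnight Sun): author_id=4 -> matches King
  - book 8 (Hollow Hills): author_id=2 -> matches Scott
  - book 9 (The Glass Key): author_id=4 -> matches King
So 1 of 9 rows is dropped.

SQL:
SELECT a.title, b.name AS author
FROM books a
INNER JOIN authors b ON a.author_id = b.id

Result:
title            | author
-----------------+-------
The Red Mountain | Young 
Empty Rooms      | King  
Distant Shores   | Green 
The Blue Door    | King  
The Iron Gate    | Green 
Midnight Sun     | King  
Hollow Hills     | Scott 
The Glass Key    | King  


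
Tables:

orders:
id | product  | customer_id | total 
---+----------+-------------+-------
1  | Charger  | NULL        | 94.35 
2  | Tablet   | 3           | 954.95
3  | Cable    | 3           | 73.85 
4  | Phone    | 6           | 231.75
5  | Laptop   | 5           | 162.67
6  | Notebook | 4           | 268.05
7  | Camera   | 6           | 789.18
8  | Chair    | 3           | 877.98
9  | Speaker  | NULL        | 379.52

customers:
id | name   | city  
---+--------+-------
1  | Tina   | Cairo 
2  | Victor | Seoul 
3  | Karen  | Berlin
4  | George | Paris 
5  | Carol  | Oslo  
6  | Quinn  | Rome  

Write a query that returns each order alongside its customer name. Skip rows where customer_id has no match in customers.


INNER JOIN keeps only orders rows whose customer_id matches an id in customers. Walk through each order:
  - order 1 (Charger): customer_id=NULL, no match -> dropped
  - order 2 (Tablet): customer_id=3 -> matches Karen
  - order 3 (Cable): customer_id=3 -> matches Karen
  - order 4 (Phone): customer_id=6 -> matches Quinn
  - order 5 (Laptop): customer_id=5 -> matches Carol
  - order 6 (Notebook): customer_id=4 -> matches George
  - order 7 (Camera): customer_id=6 -> matches Quinn
  - order 8 (Chair): customer_id=3 -> matches Karen
  - order 9 (Speaker): customer_id=NULL, no match -> dropped
So 2 of 9 rows are dropped.

SQL:
SELECT a.product, b.name AS customer
FROM orders a
INNER JOIN customers b ON a.customer_id = b.id

Result:
product  | customer
---------+---------
Tablet   | Karen   
Cable    | Karen   
Phone    | Quinn   
Laptop   | Carol   
Notebook | George  
Camera   | Quinn   
Chair    | Karen   


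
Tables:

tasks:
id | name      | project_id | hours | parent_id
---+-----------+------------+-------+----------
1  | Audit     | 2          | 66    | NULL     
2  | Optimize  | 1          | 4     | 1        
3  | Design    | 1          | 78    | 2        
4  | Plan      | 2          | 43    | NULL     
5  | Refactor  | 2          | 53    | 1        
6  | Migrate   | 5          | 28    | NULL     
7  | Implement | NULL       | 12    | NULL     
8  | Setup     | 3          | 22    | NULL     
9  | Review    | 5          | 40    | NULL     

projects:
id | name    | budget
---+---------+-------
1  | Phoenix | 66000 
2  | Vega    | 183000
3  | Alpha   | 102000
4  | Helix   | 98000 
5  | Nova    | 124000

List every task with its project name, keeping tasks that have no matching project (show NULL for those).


LEFT JOIN keeps every row from tasks (the left table); where project_id has no match in projects, the project columns become NULL. Walk through each task:
  - task 1 (Audit): project_id=2 -> matches Vega
  - task 2 (Optimize): project_id=1 -> matches Phoenix
  - task 3 (Design): project_id=1 -> matches Phoenix
  - task 4 (Plan): project_id=2 -> matches Vega
  - task 5 (Refactor): project_id=2 -> matches Vega
  - task 6 (Migrate): project_id=5 -> matches Nova
  - task 7 (Implement): project_id=NULL, no match -> kept with NULL
  - task 8 (Setup): project_id=3 -> matches Alpha
  - task 9 (Review): project_id=5 -> matches Nova
All 9 rows appear; 1 has NULL project.

SQL:
SELECT a.name, b.name AS project
FROM tasks a
LEFT JOIN projects b ON a.project_id = b.id

Result:
name      | project
----------+--------
Audit     | Vega   
Optimize  | Phoenix
Design    | Phoenix
Plan      | Vega   
Refactor  | Vega   
Migrate   | Nova   
Implement | NULL   
Setup     | Alpha  
Review    | Nova   


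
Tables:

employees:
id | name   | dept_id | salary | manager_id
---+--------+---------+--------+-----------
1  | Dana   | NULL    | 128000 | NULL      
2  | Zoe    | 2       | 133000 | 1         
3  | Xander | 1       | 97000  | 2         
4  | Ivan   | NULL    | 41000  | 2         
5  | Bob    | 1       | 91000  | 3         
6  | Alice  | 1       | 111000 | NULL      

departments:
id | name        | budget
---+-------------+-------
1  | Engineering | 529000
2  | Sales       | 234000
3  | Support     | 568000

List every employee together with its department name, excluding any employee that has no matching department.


INNER JOIN keeps only employees rows whose dept_id matches an id in departments. Walk through each employee:
  - employee 1 (Dana): dept_id=NULL, no match -> dropped
  - employee 2 (Zoe): dept_id=2 -> matches Sales
  - employee 3 (Xander): dept_id=1 -> matches Engineering
  - employee 4 (Ivan): dept_id=NULL, no match -> dropped
  - employee 5 (Bob): dept_id=1 -> matches Engineering
  - employee 6 (Alice): dept_id=1 -> matches Engineering
So 2 of 6 rows are dropped.

SQL:
SELECT a.name, b.name AS department
FROM employees a
INNER JOIN departments b ON a.dept_id = b.id

Result:
name   | department 
-------+------------
Zoe    | Sales      
Xander | Engineering
Bob    | Engineering
Alice  | Engineering


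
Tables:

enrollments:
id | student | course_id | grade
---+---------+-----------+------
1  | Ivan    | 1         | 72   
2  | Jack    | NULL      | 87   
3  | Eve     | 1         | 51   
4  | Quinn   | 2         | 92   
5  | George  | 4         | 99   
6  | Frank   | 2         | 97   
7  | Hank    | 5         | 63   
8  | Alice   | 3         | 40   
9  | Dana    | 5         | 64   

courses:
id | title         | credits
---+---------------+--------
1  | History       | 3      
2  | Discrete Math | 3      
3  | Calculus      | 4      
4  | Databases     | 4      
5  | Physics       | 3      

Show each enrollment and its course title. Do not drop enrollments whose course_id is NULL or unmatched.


LEFT JOIN keeps every row from enrollments (the left table); where course_id has no match in courses, the course columns become NULL. Walk through each enrollment:
  - enrollment 1 (Ivan): course_id=1 -> matches History
  - enrollment 2 (Jack): course_id=NULL, no match -> kept with NULL
  - enrollment 3 (Eve): course_id=1 -> matches History
  - enrollment 4 (Quinn): course_id=2 -> matches Discrete Math
  - enrollment 5 (George): course_id=4 -> matches Databases
  - enrollment 6 (Frank): course_id=2 -> matches Discrete Math
  - enrollment 7 (Hank): course_id=5 -> matches Physics
  - enrollment 8 (Alice): course_id=3 -> matches Calculus
  - enrollment 9 (Dana): course_id=5 -> matches Physics
All 9 rows appear; 1 has NULL course.

SQL:
SELECT a.student, b.title AS course
FROM enrollments a
LEFT JOIN courses b ON a.course_id = b.id

Result:
student | course       
--------+--------------
Ivan    | History      
Jack    | NULL         
Eve     | History      
Quinn   | Discrete Math
George  | Databases    
Frank   | Discrete Math
Hank    | Physics      
Alice   | Calculus     
Dana    | Physics      


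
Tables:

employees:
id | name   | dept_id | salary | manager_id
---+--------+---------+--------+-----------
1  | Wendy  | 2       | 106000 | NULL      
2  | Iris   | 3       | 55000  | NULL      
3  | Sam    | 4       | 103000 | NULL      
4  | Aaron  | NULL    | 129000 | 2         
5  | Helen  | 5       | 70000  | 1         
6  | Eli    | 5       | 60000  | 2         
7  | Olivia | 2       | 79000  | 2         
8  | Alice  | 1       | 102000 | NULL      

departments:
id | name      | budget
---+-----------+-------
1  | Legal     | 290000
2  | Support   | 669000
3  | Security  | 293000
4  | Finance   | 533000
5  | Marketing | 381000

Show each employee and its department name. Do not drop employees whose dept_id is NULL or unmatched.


LEFT JOIN keeps every row from employees (the left table); where dept_id has no match in departments, the department columns become NULL. Walk through each employee:
  - employee 1 (Wendy): dept_id=2 -> matches Support
  - employee 2 (Iris): dept_id=3 -> matches Security
  - employee 3 (Sam): dept_id=4 -> matches Finance
  - employee 4 (Aaron): dept_id=NULL, no match -> kept with NULL
  - employee 5 (Helen): dept_id=5 -> matches Marketing
  - employee 6 (Eli): dept_id=5 -> matches Marketing
  - employee 7 (Olivia): dept_id=2 -> matches Support
  - employee 8 (Alice): dept_id=1 -> matches Legal
All 8 rows appear; 1 has NULL department.

SQL:
SELECT a.name, b.name AS department
FROM employees a
LEFT JOIN departments b ON a.dept_id = b.id

Result:
name   | department
-------+-----------
Wendy  | Support   
Iris   | Security  
Sam    | Finance   
Aaron  | NULL      
Helen  | Marketing 
Eli    | Marketing 
Olivia | Support   
Alice  | Legal     


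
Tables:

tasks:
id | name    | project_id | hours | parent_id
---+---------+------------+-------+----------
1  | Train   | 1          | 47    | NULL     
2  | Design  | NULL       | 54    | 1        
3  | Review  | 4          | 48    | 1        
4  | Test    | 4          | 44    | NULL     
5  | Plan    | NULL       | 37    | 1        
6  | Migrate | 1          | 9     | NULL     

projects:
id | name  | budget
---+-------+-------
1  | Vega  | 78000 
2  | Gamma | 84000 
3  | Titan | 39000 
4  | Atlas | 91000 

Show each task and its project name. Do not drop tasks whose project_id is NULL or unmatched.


LEFT JOIN keeps every row from tasks (the left table); where project_id has no match in projects, the project columns become NULL. Walk through each task:
  - task 1 (Train): project_id=1 -> matches Vega
  - task 2 (Design): project_id=NULL, no match -> kept with NULL
  - task 3 (Review): project_id=4 -> matches Atlas
  - task 4 (Test): project_id=4 -> matches Atlas
  - task 5 (Plan): project_id=NULL, no match -> kept with NULL
  - task 6 (Migrate): project_id=1 -> matches Vega
All 6 rows appear; 2 have NULL project.

SQL:
SELECT a.name, b.name AS project
FROM tasks a
LEFT JOIN projects b ON a.project_id = b.id

Result:
name    | project
--------+--------
Train   | Vega   
Design  | NULL   
Review  | Atlas  
Test    | Atlas  
Plan    | NULL   
Migrate | Vega   


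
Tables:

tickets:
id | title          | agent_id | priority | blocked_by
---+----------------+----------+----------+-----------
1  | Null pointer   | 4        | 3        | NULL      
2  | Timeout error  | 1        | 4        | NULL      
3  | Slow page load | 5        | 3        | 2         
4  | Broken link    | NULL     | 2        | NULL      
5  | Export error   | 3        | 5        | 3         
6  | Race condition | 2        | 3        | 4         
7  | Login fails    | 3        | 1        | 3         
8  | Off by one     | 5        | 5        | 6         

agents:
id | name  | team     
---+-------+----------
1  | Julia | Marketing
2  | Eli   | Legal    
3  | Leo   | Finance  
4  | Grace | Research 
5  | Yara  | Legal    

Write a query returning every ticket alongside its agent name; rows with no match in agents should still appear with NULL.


LEFT JOIN keeps every row from tickets (the left table); where agent_id has no match in agents, the agent columns become NULL. Walk through each ticket:
  - ticket 1 (Null pointer): agent_id=4 -> matches Grace
  - ticket 2 (Timeout error): agent_id=1 -> matches Julia
  - ticket 3 (Slow page load): agent_id=5 -> matches Yara
  - ticket 4 (Broken link): agent_id=NULL, no match -> kept with NULL
  - ticket 5 (Export error): agent_id=3 -> matches Leo
  - ticket 6 (Race condition): agent_id=2 -> matches Eli
  - ticket 7 (Login fails): agent_id=3 -> matches Leo
  - ticket 8 (Off by one): agent_id=5 -> matches Yara
All 8 rows appear; 1 has NULL agent.

SQL:
SELECT a.title, b.name AS agent
FROM tickets a
LEFT JOIN agents b ON a.agent_id = b.id

Result:
title          | agent
---------------+------
Null pointer   | Grace
Timeout error  | Julia
Slow page load | Yara 
Broken link    | NULL 
Export error   | Leo  
Race condition | Eli  
Login fails    | Leo  
Off by one     | Yara 


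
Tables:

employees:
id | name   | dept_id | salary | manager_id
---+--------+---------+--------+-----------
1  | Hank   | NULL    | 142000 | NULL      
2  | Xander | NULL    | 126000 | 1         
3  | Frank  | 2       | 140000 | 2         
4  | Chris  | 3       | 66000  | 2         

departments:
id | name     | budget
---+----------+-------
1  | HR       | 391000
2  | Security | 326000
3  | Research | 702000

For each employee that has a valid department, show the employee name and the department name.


INNER JOIN keeps only employees rows whose dept_id matches an id in departments. Walk through each employee:
  - employee 1 (Hank): dept_id=NULL, no match -> dropped
  - employee 2 (Xander): dept_id=NULL, no match -> dropped
  - employee 3 (Frank): dept_id=2 -> matches Security
  - employee 4 (Chris): dept_id=3 -> matches Research
So 2 of 4 rows are dropped.

SQL:
SELECT a.name, b.name AS department
FROM employees a
INNER JOIN departments b ON a.dept_id = b.id

Result:
name  | department
------+-----------
Frank | Security  
Chris | Research  


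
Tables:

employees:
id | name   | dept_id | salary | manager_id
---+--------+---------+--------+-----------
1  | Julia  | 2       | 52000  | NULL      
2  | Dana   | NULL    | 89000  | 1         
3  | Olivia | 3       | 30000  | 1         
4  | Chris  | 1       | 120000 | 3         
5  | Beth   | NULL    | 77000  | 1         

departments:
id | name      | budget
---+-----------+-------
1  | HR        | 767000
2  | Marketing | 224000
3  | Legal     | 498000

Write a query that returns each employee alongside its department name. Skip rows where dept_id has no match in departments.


INNER JOIN keeps only employees rows whose dept_id matches an id in departments. Walk through each employee:
  - employee 1 (Julia): dept_id=2 -> matches Marketing
  - employee 2 (Dana): dept_id=NULL, no match -> dropped
  - employee 3 (Olivia): dept_id=3 -> matches Legal
  - employee 4 (Chris): dept_id=1 -> matches HR
  - employee 5 (Beth): dept_id=NULL, no match -> dropped
So 2 of 5 rows are dropped.

SQL:
SELECT a.name, b.name AS department
FROM employees a
INNER JOIN departments b ON a.dept_id = b.id

Result:
name   | department
-------+-----------
Julia  | Marketing 
Olivia | Legal     
Chris  | HR        


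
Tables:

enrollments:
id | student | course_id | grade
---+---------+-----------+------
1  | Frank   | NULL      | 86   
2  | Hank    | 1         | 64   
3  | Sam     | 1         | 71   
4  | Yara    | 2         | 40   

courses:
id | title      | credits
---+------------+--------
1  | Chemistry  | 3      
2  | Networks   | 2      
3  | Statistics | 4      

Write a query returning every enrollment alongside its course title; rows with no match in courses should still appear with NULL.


LEFT JOIN keeps every row from enrollments (the left table); where course_id has no match in courses, the course columns become NULL. Walk through each enrollment:
  - enrollment 1 (Frank): course_id=NULL, no match -> kept with NULL
  - enrollment 2 (Hank): course_id=1 -> matches Chemistry
  - enrollment 3 (Sam): course_id=1 -> matches Chemistry
  - enrollment 4 (Yara): course_id=2 -> matches Networks
All 4 rows appear; 1 has NULL course.

SQL:
SELECT a.student, b.title AS course
FROM enrollments a
LEFT JOIN courses b ON a.course_id = b.id

Result:
student | course   
--------+----------
Frank   | NULL     
Hank    | Chemistry
Sam     | Chemistry
Yara    | Networks 


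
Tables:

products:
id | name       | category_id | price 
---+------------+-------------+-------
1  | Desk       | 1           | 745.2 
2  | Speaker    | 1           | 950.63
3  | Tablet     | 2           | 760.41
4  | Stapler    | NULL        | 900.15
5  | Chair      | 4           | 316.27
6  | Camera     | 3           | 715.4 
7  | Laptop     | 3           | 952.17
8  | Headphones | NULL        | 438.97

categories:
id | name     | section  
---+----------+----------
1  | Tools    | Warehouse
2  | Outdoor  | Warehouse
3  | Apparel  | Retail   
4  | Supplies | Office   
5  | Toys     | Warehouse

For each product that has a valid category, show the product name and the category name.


INNER JOIN keeps only products rows whose category_id matches an id in categories. Walk through each product:
  - product 1 (Desk): category_id=1 -> matches Tools
  - product 2 (Speaker): category_id=1 -> matches Tools
  - product 3 (Tablet): category_id=2 -> matches Outdoor
  - product 4 (Stapler): category_id=NULL, no match -> dropped
  - product 5 (Chair): category_id=4 -> matches Supplies
  - product 6 (Camera): category_id=3 -> matches Apparel
  - product 7 (Laptop): category_id=3 -> matches Apparel
  - product 8 (Headphones): category_id=NULL, no match -> dropped
So 2 of 8 rows are dropped.

SQL:
SELECT a.name, b.name AS category
FROM products a
INNER JOIN categories b ON a.category_id = b.id

Result:
name    | category
--------+---------
Desk    | Tools   
Speaker | Tools   
Tablet  | Outdoor 
Chair   | Supplies
Camera  | Apparel 
Laptop  | Apparel 


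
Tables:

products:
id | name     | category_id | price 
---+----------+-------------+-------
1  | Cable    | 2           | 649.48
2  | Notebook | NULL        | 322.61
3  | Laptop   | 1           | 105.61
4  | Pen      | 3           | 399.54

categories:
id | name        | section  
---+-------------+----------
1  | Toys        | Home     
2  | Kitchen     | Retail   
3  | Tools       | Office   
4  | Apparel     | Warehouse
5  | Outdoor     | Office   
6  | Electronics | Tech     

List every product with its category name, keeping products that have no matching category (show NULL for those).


LEFT JOIN keeps every row from products (the left table); where category_id has no match in categories, the category columns become NULL. Walk through each product:
  - product 1 (Cable): category_id=2 -> matches Kitchen
  - product 2 (Notebook): category_id=NULL, no match -> kept with NULL
  - product 3 (Laptop): category_id=1 -> matches Toys
  - product 4 (Pen): category_id=3 -> matches Tools
All 4 rows appear; 1 has NULL category.

SQL:
SELECT a.name, b.name AS category
FROM products a
LEFT JOIN categories b ON a.category_id = b.id

Result:
name     | category
---------+---------
Cable    | Kitchen 
Notebook | NULL    
Laptop   | Toys    
Pen      | Tools   


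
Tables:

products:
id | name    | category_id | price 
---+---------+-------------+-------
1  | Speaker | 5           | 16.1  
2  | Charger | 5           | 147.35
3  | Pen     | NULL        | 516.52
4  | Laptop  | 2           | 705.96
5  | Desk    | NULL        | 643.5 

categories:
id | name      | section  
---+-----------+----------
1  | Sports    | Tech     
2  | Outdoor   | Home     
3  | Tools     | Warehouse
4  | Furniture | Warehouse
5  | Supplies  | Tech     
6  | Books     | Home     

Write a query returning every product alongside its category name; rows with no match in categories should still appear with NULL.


LEFT JOIN keeps every row from products (the left table); where category_id has no match in categories, the category columns become NULL. Walk through each product:
  - product 1 (Speaker): category_id=5 -> matches Supplies
  - product 2 (Charger): category_id=5 -> matches Supplies
  - product 3 (Pen): category_id=NULL, no match -> kept with NULL
  - product 4 (Laptop): category_id=2 -> matches Outdoor
  - product 5 (Desk): category_id=NULL, no match -> kept with NULL
All 5 rows appear; 2 have NULL category.

SQL:
SELECT a.name, b.name AS category
FROM products a
LEFT JOIN categories b ON a.category_id = b.id

Result:
name    | category
--------+---------
Speaker | Supplies
Charger | Supplies
Pen     | NULL    
Laptop  | Outdoor 
Desk    | NULL    


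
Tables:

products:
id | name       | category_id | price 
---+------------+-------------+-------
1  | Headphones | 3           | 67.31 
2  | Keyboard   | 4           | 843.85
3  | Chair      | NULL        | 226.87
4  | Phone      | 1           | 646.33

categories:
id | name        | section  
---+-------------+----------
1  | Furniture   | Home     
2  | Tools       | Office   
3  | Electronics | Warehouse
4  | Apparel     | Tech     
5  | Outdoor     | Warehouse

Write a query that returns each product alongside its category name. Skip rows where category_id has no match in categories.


INNER JOIN keeps only products rows whose category_id matches an id in categories. Walk through each product:
  - product 1 (Headphones): category_id=3 -> matches Electronics
  - product 2 (Keyboard): category_id=4 -> matches Apparel
  - product 3 (Chair): category_id=NULL, no match -> dropped
  - product 4 (Phone): category_id=1 -> matches Furniture
So 1 of 4 rows is dropped.

SQL:
SELECT a.name, b.name AS category
FROM products a
INNER JOIN categories b ON a.category_id = b.id

Result:
name       | category   
-----------+------------
Headphones | Electronics
Keyboard   | Apparel    
Phone      | Furniture  


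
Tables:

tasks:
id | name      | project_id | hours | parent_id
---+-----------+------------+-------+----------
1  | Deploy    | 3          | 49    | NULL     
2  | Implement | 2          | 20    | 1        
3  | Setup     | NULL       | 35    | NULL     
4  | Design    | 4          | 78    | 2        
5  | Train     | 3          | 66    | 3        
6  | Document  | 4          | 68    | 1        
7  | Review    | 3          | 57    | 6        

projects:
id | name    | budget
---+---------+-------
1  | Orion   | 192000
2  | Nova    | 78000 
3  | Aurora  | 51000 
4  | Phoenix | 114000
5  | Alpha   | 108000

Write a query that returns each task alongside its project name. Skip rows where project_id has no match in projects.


INNER JOIN keeps only tasks rows whose project_id matches an id in projects. Walk through each task:
  - task 1 (Deploy): project_id=3 -> matches Aurora
  - task 2 (Implement): project_id=2 -> matches Nova
  - task 3 (Setup): project_id=NULL, no match -> dropped
  - task 4 (Design): project_id=4 -> matches Phoenix
  - task 5 (Train): project_id=3 -> matches Aurora
  - task 6 (Document): project_id=4 -> matches Phoenix
  - task 7 (Review): project_id=3 -> matches Aurora
So 1 of 7 rows is dropped.

SQL:
SELECT a.name, b.name AS project
FROM tasks a
INNER JOIN projects b ON a.project_id = b.id

Result:
name      | project
----------+--------
Deploy    | Aurora 
Implement | Nova   
Design    | Phoenix
Train     | Aurora 
Document  | Phoenix
Review    | Aurora 


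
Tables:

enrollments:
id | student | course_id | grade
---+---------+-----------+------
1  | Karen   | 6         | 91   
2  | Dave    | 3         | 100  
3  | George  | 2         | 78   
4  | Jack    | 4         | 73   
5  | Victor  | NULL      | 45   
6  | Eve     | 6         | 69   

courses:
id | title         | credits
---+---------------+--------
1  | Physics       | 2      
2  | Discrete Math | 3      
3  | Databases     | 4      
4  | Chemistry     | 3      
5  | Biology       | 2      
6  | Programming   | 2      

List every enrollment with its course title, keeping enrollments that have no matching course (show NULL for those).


LEFT JOIN keeps every row from enrollments (the left table); where course_id has no match in courses, the course columns become NULL. Walk through each enrollment:
  - enrollment 1 (Karen): course_id=6 -> matches Programming
  - enrollment 2 (Dave): course_id=3 -> matches Databases
  - enrollment 3 (George): course_id=2 -> matches Discrete Math
  - enrollment 4 (Jack): course_id=4 -> matches Chemistry
  - enrollment 5 (Victor): course_id=NULL, no match -> kept with NULL
  - enrollment 6 (Eve): course_id=6 -> matches Programming
All 6 rows appear; 1 has NULL course.

SQL:
SELECT a.student, b.title AS course
FROM enrollments a
LEFT JOIN courses b ON a.course_id = b.id

Result:
student | course       
--------+--------------
Karen   | Programming  
Dave    | Databases    
George  | Discrete Math
Jack    | Chemistry    
Victor  | NULL         
Eve     | Programming  


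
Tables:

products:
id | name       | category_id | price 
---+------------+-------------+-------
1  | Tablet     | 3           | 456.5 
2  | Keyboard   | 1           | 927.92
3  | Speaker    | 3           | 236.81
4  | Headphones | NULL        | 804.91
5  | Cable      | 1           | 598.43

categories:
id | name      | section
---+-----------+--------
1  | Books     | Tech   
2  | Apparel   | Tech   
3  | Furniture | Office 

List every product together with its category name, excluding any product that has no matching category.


INNER JOIN keeps only products rows whose category_id matches an id in categories. Walk through each product:
  - product 1 (Tablet): category_id=3 -> matches Furniture
  - product 2 (Keyboard): category_id=1 -> matches Books
  - product 3 (Speaker): category_id=3 -> matches Furniture
  - product 4 (Headphones): category_id=NULL, no match -> dropped
  - product 5 (Cable): category_id=1 -> matches Books
So 1 of 5 rows is dropped.

SQL:
SELECT a.name, b.name AS category
FROM products a
INNER JOIN categories b ON a.category_id = b.id

Result:
name     | category 
---------+----------
Tablet   | Furniture
Keyboard | Books    
Speaker  | Furniture
Cable    | Books    


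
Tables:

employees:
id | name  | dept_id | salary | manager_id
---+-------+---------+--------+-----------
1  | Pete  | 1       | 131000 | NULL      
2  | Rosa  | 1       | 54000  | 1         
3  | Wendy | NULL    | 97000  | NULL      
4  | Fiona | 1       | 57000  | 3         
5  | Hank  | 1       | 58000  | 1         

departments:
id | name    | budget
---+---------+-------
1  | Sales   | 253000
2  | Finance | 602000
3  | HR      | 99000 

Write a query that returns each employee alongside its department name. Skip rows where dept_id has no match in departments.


INNER JOIN keeps only employees rows whose dept_id matches an id in departments. Walk through each employee:
  - employee 1 (Pete): dept_id=1 -> matches Sales
  - employee 2 (Rosa): dept_id=1 -> matches Sales
  - employee 3 (Wendy): dept_id=NULL, no match -> dropped
  - employee 4 (Fiona): dept_id=1 -> matches Sales
  - employee 5 (Hank): dept_id=1 -> matches Sales
So 1 of 5 rows is dropped.

SQL:
SELECT a.name, b.name AS department
FROM employees a
INNER JOIN departments b ON a.dept_id = b.id

Result:
name  | department
------+-----------
Pete  | Sales     
Rosa  | Sales     
Fiona | Sales     
Hank  | Sales     


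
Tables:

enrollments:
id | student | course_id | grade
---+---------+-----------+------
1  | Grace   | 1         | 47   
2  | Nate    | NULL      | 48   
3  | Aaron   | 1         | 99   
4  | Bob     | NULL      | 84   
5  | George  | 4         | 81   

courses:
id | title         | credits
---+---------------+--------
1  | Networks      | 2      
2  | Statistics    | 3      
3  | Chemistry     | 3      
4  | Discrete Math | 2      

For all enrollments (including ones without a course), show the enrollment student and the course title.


LEFT JOIN keeps every row from enrollments (the left table); where course_id has no match in courses, the course columns become NULL. Walk through each enrollment:
  - enrollment 1 (Grace): course_id=1 -> matches Networks
  - enrollment 2 (Nate): course_id=NULL, no match -> kept with NULL
  - enrollment 3 (Aaron): course_id=1 -> matches Networks
  - enrollment 4 (Bob): course_id=NULL, no match -> kept with NULL
  - enrollment 5 (George): course_id=4 -> matches Discrete Math
All 5 rows appear; 2 have NULL course.

SQL:
SELECT a.student, b.title AS course
FROM enrollments a
LEFT JOIN courses b ON a.course_id = b.id

Result:
student | course       
--------+--------------
Grace   | Networks     
Nate    | NULL         
Aaron   | Networks     
Bob     | NULL         
George  | Discrete Math


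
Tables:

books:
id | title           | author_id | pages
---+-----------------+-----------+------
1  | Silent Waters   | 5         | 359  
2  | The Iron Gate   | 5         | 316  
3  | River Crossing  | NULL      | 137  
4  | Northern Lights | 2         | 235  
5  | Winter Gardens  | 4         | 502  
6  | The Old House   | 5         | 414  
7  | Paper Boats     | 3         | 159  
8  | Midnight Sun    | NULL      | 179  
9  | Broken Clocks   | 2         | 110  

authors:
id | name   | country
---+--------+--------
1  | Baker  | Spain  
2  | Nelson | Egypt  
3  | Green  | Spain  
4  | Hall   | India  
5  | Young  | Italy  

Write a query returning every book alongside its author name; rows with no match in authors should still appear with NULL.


LEFT JOIN keeps every row from books (the left table); where author_id has no match in authors, the author columns become NULL. Walk through each book:
  - book 1 (Silent Waters): author_id=5 -> matches Young
  - book 2 (The Iron Gate): author_id=5 -> matches Young
  - book 3 (River Crossing): author_id=NULL, no match -> kept with NULL
  - book 4 (Northern Lights): author_id=2 -> matches Nelson
  - book 5 (Winter Gardens): author_id=4 -> matches Hall
  - book 6 (The Old House): author_id=5 -> matches Young
  - book 7 (Paper Boats): author_id=3 -> matches Green
  - book 8 (Midnight Sun): author_id=NULL, no match -> kept with NULL
  - book 9 (Broken Clocks): author_id=2 -> matches Nelson
All 9 rows appear; 2 have NULL author.

SQL:
SELECT a.title, b.name AS author
FROM books a
LEFT JOIN authors b ON a.author_id = b.id

Result:
title           | author
----------------+-------
Silent Waters   | Young 
The Iron Gate   | Young 
River Crossing  | NULL  
Northern Lights | Nelson
Winter Gardens  | Hall  
The Old House   | Young 
Paper Boats     | Green 
Midnight Sun    | NULL  
Broken Clocks   | Nelson


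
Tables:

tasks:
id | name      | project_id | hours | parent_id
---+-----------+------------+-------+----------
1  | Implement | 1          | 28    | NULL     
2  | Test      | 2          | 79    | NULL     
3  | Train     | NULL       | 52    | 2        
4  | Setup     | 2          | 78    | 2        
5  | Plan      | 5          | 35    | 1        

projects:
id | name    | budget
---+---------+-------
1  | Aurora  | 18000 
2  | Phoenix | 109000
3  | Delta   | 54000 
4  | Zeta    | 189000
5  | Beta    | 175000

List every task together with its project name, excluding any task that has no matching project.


INNER JOIN keeps only tasks rows whose project_id matches an id in projects. Walk through each task:
  - task 1 (Implement): project_id=1 -> matches Aurora
  - task 2 (Test): project_id=2 -> matches Phoenix
  - task 3 (Train): project_id=NULL, no match -> dropped
  - task 4 (Setup): project_id=2 -> matches Phoenix
  - task 5 (Plan): project_id=5 -> matches Beta
So 1 of 5 rows is dropped.

SQL:
SELECT a.name, b.name AS project
FROM tasks a
INNER JOIN projects b ON a.project_id = b.id

Result:
name      | project
----------+--------
Implement | Aurora 
Test      | Phoenix
Setup     | Phoenix
Plan      | Beta   


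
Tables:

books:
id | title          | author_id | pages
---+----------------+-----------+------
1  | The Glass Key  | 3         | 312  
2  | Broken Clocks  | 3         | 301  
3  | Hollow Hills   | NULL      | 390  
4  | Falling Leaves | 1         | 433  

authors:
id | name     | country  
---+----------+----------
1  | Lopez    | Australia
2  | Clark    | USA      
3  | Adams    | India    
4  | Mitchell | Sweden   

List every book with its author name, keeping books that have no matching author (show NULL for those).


LEFT JOIN keeps every row from books (the left table); where author_id has no match in authors, the author columns become NULL. Walk through each book:
  - book 1 (The Glass Key): author_id=3 -> matches Adams
  - book 2 (Broken Clocks): author_id=3 -> matches Adams
  - book 3 (Hollow Hills): author_id=NULL, no match -> kept with NULL
  - book 4 (Falling Leaves): author_id=1 -> matches Lopez
All 4 rows appear; 1 has NULL author.

SQL:
SELECT a.title, b.name AS author
FROM books a
LEFT JOIN authors b ON a.author_id = b.id

Result:
title          | author
---------------+-------
The Glass Key  | Adams 
Broken Clocks  | Adams 
Hollow Hills   | NULL  
Falling Leaves | Lopez 


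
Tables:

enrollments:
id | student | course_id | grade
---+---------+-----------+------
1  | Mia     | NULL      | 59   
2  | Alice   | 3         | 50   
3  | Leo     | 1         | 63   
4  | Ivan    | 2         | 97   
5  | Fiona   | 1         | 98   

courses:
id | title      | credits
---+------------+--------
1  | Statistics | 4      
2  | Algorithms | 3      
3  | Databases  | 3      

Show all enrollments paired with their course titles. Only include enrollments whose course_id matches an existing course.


INNER JOIN keeps only enrollments rows whose course_id matches an id in courses. Walk through each enrollment:
  - enrollment 1 (Mia): course_id=NULL, no match -> dropped
  - enrollment 2 (Alice): course_id=3 -> matches Databases
  - enrollment 3 (Leo): course_id=1 -> matches Statistics
  - enrollment 4 (Ivan): course_id=2 -> matches Algorithms
  - enrollment 5 (Fiona): course_id=1 -> matches Statistics
So 1 of 5 rows is dropped.

SQL:
SELECT a.student, b.title AS course
FROM enrollments a
INNER JOIN courses b ON a.course_id = b.id

Result:
student | course    
--------+-----------
Alice   | Databases 
Leo     | Statistics
Ivan    | Algorithms
Fiona   | Statistics
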